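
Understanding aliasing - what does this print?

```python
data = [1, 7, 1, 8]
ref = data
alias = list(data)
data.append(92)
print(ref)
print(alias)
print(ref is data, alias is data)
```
[1, 7, 1, 8, 92]
[1, 7, 1, 8]
True False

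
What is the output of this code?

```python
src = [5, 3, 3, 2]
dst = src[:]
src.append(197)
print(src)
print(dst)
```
[5, 3, 3, 2, 197]
[5, 3, 3, 2]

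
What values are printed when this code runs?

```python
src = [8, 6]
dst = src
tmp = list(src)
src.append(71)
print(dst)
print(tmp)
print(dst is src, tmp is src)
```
[8, 6, 71]
[8, 6]
True False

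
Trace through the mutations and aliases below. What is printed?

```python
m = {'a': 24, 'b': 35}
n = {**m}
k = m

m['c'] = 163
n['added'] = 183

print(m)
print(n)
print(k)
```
{'a': 24, 'b': 35, 'c': 163}
{'a': 24, 'b': 35, 'added': 183}
{'a': 24, 'b': 35, 'c': 163}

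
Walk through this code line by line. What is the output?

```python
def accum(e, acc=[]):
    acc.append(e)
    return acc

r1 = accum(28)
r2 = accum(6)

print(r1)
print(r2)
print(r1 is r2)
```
[28, 6]
[28, 6]
True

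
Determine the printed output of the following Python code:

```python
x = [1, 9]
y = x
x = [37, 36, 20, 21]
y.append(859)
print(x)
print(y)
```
[37, 36, 20, 21]
[1, 9, 859]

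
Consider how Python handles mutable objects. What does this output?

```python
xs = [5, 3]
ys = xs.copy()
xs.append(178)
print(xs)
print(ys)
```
[5, 3, 178]
[5, 3]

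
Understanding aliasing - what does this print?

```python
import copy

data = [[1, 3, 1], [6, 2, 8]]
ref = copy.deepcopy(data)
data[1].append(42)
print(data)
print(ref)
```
[[1, 3, 1], [6, 2, 8, 42]]
[[1, 3, 1], [6, 2, 8]]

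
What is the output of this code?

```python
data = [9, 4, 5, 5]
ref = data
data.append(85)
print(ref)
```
[9, 4, 5, 5, 85]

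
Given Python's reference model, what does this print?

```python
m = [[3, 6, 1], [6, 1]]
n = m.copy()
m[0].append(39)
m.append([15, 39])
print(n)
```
[[3, 6, 1, 39], [6, 1]]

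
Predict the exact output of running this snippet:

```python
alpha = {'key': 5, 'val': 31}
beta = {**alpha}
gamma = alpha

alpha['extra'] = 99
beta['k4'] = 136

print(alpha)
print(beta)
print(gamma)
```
{'key': 5, 'val': 31, 'extra': 99}
{'key': 5, 'val': 31, 'k4': 136}
{'key': 5, 'val': 31, 'extra': 99}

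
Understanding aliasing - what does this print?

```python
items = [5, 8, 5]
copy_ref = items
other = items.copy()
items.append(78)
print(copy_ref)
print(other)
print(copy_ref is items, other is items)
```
[5, 8, 5, 78]
[5, 8, 5]
True False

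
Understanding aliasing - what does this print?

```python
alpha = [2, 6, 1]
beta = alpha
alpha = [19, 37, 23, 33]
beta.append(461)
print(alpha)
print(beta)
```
[19, 37, 23, 33]
[2, 6, 1, 461]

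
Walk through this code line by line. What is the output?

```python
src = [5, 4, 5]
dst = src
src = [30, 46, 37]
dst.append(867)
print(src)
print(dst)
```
[30, 46, 37]
[5, 4, 5, 867]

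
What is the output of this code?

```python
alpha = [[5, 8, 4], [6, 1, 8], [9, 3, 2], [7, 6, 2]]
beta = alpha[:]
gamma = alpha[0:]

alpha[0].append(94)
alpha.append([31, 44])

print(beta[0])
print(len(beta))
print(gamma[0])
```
[5, 8, 4, 94]
4
[5, 8, 4, 94]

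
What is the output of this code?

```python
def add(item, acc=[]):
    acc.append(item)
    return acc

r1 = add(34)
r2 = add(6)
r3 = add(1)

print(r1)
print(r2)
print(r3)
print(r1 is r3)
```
[34, 6, 1]
[34, 6, 1]
[34, 6, 1]
True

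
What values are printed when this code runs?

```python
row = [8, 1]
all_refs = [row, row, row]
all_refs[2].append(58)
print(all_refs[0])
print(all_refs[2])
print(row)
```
[8, 1, 58]
[8, 1, 58]
[8, 1, 58]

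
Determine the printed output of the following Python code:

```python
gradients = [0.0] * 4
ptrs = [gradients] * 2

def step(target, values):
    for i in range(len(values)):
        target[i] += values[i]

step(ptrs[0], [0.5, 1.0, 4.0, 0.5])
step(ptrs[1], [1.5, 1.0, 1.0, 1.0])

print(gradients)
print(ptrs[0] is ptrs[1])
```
[2.0, 2.0, 5.0, 1.5]
True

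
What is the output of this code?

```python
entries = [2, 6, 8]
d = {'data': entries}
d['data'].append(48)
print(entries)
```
[2, 6, 8, 48]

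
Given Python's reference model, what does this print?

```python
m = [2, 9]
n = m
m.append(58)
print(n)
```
[2, 9, 58]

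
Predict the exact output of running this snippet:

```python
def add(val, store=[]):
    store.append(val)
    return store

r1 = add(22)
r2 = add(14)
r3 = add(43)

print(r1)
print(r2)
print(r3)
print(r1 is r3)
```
[22, 14, 43]
[22, 14, 43]
[22, 14, 43]
True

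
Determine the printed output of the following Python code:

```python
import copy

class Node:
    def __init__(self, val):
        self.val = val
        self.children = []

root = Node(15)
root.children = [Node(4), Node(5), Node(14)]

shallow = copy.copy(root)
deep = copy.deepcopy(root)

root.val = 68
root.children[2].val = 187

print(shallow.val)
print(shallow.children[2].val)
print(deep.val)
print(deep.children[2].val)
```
15
187
15
14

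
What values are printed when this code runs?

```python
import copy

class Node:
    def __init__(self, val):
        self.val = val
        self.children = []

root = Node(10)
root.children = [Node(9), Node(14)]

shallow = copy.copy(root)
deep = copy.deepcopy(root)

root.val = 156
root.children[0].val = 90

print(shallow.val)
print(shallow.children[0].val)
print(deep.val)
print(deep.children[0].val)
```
10
90
10
9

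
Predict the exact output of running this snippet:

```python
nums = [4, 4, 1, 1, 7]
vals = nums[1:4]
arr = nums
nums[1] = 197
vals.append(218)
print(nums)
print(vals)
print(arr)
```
[4, 197, 1, 1, 7]
[4, 1, 1, 218]
[4, 197, 1, 1, 7]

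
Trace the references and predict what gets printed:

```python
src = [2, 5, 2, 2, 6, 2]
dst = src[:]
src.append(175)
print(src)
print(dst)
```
[2, 5, 2, 2, 6, 2, 175]
[2, 5, 2, 2, 6, 2]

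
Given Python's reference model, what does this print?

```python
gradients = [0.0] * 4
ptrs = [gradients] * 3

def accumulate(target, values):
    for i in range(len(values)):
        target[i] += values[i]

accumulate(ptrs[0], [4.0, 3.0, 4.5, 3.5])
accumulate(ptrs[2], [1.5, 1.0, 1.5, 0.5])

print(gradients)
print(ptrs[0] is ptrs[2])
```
[5.5, 4.0, 6.0, 4.0]
True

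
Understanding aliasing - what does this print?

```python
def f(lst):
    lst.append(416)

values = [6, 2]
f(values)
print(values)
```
[6, 2, 416]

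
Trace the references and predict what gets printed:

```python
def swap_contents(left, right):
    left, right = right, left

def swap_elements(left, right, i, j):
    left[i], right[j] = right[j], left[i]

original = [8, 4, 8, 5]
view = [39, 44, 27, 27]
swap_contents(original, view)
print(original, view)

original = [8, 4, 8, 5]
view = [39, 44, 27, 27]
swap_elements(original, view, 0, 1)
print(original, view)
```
[8, 4, 8, 5] [39, 44, 27, 27]
[44, 4, 8, 5] [39, 8, 27, 27]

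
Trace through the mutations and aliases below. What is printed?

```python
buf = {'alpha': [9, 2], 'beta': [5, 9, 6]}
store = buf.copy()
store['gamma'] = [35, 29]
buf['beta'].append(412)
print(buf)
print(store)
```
{'alpha': [9, 2], 'beta': [5, 9, 6, 412]}
{'alpha': [9, 2], 'beta': [5, 9, 6, 412], 'gamma': [35, 29]}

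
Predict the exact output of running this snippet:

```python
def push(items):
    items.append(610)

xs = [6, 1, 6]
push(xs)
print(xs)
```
[6, 1, 6, 610]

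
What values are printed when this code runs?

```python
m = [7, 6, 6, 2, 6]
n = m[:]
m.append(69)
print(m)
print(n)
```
[7, 6, 6, 2, 6, 69]
[7, 6, 6, 2, 6]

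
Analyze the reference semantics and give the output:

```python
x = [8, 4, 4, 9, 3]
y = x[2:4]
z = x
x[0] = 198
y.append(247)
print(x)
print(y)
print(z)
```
[198, 4, 4, 9, 3]
[4, 9, 247]
[198, 4, 4, 9, 3]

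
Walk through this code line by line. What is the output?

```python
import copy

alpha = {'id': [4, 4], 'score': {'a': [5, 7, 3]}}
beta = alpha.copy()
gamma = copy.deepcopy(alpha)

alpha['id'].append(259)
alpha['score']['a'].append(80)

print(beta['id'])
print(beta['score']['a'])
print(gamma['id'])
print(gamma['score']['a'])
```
[4, 4, 259]
[5, 7, 3, 80]
[4, 4]
[5, 7, 3]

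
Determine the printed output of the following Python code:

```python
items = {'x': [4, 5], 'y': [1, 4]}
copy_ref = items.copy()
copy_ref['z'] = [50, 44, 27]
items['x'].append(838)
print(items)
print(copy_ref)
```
{'x': [4, 5, 838], 'y': [1, 4]}
{'x': [4, 5, 838], 'y': [1, 4], 'z': [50, 44, 27]}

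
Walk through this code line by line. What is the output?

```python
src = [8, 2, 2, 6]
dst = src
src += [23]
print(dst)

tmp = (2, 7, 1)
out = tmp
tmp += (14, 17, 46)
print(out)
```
[8, 2, 2, 6, 23]
(2, 7, 1)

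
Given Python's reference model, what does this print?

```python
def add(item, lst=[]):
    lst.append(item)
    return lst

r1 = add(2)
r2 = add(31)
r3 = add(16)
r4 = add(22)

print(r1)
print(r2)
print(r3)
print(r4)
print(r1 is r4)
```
[2, 31, 16, 22]
[2, 31, 16, 22]
[2, 31, 16, 22]
[2, 31, 16, 22]
True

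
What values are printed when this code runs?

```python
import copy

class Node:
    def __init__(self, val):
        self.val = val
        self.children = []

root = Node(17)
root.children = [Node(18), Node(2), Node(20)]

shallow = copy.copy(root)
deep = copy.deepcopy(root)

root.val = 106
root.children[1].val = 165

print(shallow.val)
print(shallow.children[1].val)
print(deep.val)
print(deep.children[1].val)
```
17
165
17
2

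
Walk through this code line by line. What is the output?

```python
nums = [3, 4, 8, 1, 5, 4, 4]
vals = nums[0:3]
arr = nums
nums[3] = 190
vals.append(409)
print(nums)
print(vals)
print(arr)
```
[3, 4, 8, 190, 5, 4, 4]
[3, 4, 8, 409]
[3, 4, 8, 190, 5, 4, 4]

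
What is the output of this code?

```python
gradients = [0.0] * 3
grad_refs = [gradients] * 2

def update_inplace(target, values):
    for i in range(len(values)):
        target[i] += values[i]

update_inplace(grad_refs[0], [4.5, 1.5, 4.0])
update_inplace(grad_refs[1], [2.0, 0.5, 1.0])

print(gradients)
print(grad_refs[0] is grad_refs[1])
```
[6.5, 2.0, 5.0]
True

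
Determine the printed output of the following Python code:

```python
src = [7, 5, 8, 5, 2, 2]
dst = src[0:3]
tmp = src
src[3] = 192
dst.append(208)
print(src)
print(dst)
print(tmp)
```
[7, 5, 8, 192, 2, 2]
[7, 5, 8, 208]
[7, 5, 8, 192, 2, 2]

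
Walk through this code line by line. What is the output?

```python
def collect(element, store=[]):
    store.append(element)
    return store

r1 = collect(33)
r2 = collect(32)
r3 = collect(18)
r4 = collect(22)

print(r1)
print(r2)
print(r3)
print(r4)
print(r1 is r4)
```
[33, 32, 18, 22]
[33, 32, 18, 22]
[33, 32, 18, 22]
[33, 32, 18, 22]
True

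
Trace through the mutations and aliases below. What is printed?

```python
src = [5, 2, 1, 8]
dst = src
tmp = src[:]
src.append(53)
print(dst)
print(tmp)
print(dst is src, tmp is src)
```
[5, 2, 1, 8, 53]
[5, 2, 1, 8]
True False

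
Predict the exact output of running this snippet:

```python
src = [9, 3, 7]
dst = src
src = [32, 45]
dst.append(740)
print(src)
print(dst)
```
[32, 45]
[9, 3, 7, 740]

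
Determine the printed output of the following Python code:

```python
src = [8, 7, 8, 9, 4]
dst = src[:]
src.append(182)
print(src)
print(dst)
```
[8, 7, 8, 9, 4, 182]
[8, 7, 8, 9, 4]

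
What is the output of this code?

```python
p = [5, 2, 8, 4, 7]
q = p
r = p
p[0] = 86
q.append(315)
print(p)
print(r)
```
[86, 2, 8, 4, 7, 315]
[86, 2, 8, 4, 7, 315]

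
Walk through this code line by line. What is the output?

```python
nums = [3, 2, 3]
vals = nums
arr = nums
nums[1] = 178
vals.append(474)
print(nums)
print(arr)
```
[3, 178, 3, 474]
[3, 178, 3, 474]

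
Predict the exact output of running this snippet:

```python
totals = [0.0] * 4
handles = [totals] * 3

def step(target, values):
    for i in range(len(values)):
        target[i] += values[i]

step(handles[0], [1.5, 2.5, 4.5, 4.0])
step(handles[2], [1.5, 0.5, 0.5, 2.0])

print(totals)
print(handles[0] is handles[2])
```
[3.0, 3.0, 5.0, 6.0]
True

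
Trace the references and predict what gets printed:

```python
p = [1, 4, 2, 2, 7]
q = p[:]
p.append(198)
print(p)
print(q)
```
[1, 4, 2, 2, 7, 198]
[1, 4, 2, 2, 7]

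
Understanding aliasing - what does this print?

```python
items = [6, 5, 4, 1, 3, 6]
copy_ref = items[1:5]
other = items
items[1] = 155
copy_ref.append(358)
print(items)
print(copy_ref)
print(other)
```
[6, 155, 4, 1, 3, 6]
[5, 4, 1, 3, 358]
[6, 155, 4, 1, 3, 6]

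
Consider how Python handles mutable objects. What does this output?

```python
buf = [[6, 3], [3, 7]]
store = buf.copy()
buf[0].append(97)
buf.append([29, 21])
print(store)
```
[[6, 3, 97], [3, 7]]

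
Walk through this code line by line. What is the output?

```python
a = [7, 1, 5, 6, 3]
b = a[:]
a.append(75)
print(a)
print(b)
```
[7, 1, 5, 6, 3, 75]
[7, 1, 5, 6, 3]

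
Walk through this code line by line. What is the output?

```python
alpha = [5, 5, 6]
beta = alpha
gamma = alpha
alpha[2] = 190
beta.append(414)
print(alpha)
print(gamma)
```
[5, 5, 190, 414]
[5, 5, 190, 414]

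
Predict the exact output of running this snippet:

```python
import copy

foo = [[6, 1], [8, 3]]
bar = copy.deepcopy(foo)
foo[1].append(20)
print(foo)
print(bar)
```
[[6, 1], [8, 3, 20]]
[[6, 1], [8, 3]]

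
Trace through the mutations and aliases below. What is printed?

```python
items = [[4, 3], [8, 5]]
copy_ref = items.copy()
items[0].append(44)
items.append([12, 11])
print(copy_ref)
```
[[4, 3, 44], [8, 5]]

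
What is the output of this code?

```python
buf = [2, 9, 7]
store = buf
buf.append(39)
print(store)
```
[2, 9, 7, 39]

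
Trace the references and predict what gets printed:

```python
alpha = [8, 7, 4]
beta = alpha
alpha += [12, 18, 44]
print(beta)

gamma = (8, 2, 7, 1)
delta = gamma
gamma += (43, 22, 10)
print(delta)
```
[8, 7, 4, 12, 18, 44]
(8, 2, 7, 1)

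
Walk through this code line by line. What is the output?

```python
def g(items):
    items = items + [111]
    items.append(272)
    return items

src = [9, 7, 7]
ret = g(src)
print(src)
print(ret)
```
[9, 7, 7]
[9, 7, 7, 111, 272]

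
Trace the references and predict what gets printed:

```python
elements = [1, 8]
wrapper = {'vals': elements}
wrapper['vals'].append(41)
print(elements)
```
[1, 8, 41]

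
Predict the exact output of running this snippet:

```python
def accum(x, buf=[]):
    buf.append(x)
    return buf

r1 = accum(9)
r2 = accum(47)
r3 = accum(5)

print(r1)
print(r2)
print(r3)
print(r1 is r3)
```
[9, 47, 5]
[9, 47, 5]
[9, 47, 5]
True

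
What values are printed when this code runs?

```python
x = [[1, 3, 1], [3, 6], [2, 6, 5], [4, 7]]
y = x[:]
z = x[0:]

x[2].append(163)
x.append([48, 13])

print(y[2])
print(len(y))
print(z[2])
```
[2, 6, 5, 163]
4
[2, 6, 5, 163]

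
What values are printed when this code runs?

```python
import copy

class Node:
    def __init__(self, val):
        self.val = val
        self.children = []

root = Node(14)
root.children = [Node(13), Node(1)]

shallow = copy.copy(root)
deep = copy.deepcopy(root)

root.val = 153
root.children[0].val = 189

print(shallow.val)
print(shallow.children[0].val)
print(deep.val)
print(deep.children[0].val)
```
14
189
14
13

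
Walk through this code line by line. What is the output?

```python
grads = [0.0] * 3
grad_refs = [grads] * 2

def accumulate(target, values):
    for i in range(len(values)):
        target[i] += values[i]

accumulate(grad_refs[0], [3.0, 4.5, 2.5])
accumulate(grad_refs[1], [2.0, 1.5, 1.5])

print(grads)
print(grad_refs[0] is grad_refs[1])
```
[5.0, 6.0, 4.0]
True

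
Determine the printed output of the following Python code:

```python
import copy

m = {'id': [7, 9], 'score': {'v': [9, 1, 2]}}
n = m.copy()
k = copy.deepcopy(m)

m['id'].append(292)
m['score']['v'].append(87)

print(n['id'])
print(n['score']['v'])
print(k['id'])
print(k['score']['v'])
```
[7, 9, 292]
[9, 1, 2, 87]
[7, 9]
[9, 1, 2]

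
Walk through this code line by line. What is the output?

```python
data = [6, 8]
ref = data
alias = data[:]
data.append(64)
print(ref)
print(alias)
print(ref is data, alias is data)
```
[6, 8, 64]
[6, 8]
True False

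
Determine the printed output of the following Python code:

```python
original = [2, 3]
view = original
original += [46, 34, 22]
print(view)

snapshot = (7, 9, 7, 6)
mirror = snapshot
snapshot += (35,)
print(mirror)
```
[2, 3, 46, 34, 22]
(7, 9, 7, 6)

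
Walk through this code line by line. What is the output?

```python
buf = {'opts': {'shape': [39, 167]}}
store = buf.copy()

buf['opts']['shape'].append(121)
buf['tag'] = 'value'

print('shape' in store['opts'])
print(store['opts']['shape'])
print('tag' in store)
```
True
[39, 167, 121]
False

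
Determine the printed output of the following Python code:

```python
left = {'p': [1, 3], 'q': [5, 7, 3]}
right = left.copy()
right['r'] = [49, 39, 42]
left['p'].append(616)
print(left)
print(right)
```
{'p': [1, 3, 616], 'q': [5, 7, 3]}
{'p': [1, 3, 616], 'q': [5, 7, 3], 'r': [49, 39, 42]}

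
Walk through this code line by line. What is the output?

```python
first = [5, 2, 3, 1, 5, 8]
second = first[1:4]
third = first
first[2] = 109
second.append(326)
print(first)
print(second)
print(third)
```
[5, 2, 109, 1, 5, 8]
[2, 3, 1, 326]
[5, 2, 109, 1, 5, 8]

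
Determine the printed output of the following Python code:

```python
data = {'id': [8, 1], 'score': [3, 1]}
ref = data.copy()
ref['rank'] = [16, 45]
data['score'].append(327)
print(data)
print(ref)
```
{'id': [8, 1], 'score': [3, 1, 327]}
{'id': [8, 1], 'score': [3, 1, 327], 'rank': [16, 45]}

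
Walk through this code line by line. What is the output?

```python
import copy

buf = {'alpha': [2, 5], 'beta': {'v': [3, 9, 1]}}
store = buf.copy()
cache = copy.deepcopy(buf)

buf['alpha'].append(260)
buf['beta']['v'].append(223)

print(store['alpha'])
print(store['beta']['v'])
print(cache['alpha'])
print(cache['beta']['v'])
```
[2, 5, 260]
[3, 9, 1, 223]
[2, 5]
[3, 9, 1]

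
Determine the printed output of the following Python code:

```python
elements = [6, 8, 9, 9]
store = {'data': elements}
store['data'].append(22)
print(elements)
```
[6, 8, 9, 9, 22]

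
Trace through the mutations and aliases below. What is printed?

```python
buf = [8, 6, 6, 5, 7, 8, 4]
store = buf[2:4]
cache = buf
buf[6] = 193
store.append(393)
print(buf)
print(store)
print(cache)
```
[8, 6, 6, 5, 7, 8, 193]
[6, 5, 393]
[8, 6, 6, 5, 7, 8, 193]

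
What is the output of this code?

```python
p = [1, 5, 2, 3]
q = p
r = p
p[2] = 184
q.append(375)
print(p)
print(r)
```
[1, 5, 184, 3, 375]
[1, 5, 184, 3, 375]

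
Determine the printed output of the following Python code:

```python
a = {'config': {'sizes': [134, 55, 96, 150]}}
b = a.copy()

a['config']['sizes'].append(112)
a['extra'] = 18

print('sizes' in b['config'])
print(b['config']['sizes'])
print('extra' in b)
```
True
[134, 55, 96, 150, 112]
False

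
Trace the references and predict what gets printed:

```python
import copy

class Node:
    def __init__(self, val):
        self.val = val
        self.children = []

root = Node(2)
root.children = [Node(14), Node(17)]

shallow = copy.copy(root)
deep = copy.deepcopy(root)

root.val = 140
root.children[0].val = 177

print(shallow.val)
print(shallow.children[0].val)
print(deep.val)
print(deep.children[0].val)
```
2
177
2
14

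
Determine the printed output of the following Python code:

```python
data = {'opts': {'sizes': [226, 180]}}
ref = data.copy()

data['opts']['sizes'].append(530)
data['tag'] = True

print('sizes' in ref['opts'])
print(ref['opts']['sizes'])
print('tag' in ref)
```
True
[226, 180, 530]
False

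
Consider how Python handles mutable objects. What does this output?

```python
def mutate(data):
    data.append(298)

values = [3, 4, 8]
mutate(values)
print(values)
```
[3, 4, 8, 298]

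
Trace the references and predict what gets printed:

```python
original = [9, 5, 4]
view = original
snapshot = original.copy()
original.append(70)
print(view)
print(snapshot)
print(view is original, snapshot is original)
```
[9, 5, 4, 70]
[9, 5, 4]
True False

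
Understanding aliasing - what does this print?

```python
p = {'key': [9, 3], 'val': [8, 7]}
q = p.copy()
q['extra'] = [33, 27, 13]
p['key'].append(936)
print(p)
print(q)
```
{'key': [9, 3, 936], 'val': [8, 7]}
{'key': [9, 3, 936], 'val': [8, 7], 'extra': [33, 27, 13]}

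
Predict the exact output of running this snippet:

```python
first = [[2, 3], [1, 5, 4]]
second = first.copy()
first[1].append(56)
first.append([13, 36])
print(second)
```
[[2, 3], [1, 5, 4, 56]]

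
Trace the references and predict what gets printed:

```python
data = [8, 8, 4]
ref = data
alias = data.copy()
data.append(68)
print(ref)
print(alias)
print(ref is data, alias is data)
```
[8, 8, 4, 68]
[8, 8, 4]
True False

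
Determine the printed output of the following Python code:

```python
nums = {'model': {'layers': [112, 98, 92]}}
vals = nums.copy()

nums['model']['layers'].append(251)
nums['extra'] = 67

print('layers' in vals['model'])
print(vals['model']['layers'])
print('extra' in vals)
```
True
[112, 98, 92, 251]
False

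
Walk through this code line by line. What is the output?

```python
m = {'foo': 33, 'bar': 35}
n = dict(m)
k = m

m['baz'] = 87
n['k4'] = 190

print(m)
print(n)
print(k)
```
{'foo': 33, 'bar': 35, 'baz': 87}
{'foo': 33, 'bar': 35, 'k4': 190}
{'foo': 33, 'bar': 35, 'baz': 87}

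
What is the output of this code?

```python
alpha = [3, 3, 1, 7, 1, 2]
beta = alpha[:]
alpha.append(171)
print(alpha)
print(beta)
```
[3, 3, 1, 7, 1, 2, 171]
[3, 3, 1, 7, 1, 2]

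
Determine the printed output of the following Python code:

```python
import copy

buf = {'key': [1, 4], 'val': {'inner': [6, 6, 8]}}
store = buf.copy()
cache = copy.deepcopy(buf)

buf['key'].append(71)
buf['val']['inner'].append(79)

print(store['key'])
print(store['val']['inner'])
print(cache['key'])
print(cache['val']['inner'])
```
[1, 4, 71]
[6, 6, 8, 79]
[1, 4]
[6, 6, 8]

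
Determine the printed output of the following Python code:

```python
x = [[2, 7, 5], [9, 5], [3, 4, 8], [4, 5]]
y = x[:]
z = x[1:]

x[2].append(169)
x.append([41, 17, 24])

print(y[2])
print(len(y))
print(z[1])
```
[3, 4, 8, 169]
4
[3, 4, 8, 169]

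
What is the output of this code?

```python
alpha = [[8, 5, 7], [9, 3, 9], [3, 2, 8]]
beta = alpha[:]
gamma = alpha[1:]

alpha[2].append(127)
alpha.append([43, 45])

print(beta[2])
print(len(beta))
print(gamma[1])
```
[3, 2, 8, 127]
3
[3, 2, 8, 127]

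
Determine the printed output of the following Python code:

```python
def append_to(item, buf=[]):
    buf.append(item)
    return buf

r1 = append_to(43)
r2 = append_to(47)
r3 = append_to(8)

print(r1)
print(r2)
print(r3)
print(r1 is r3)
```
[43, 47, 8]
[43, 47, 8]
[43, 47, 8]
True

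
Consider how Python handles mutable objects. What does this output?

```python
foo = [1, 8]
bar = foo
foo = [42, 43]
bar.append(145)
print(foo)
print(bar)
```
[42, 43]
[1, 8, 145]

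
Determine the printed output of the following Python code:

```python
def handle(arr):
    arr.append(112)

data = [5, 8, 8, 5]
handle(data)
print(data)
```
[5, 8, 8, 5, 112]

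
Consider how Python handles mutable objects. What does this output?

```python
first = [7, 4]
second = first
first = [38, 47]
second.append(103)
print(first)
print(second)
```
[38, 47]
[7, 4, 103]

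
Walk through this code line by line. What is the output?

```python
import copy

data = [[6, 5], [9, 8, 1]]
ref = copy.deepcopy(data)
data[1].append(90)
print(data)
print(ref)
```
[[6, 5], [9, 8, 1, 90]]
[[6, 5], [9, 8, 1]]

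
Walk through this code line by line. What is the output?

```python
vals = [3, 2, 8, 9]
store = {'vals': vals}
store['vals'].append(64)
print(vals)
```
[3, 2, 8, 9, 64]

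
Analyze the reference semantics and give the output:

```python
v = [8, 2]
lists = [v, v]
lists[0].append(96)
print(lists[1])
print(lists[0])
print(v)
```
[8, 2, 96]
[8, 2, 96]
[8, 2, 96]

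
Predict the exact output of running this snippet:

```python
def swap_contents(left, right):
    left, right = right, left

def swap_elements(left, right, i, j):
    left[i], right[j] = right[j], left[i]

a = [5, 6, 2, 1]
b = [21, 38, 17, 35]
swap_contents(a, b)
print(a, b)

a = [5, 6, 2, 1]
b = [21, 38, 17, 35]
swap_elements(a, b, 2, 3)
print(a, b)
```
[5, 6, 2, 1] [21, 38, 17, 35]
[5, 6, 35, 1] [21, 38, 17, 2]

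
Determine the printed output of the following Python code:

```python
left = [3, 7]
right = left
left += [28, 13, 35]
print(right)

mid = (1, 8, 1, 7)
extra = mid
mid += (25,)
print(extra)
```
[3, 7, 28, 13, 35]
(1, 8, 1, 7)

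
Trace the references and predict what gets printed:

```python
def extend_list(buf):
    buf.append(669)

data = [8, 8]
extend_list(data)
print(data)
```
[8, 8, 669]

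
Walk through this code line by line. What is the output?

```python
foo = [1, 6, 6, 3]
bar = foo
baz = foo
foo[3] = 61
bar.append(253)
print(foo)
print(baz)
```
[1, 6, 6, 61, 253]
[1, 6, 6, 61, 253]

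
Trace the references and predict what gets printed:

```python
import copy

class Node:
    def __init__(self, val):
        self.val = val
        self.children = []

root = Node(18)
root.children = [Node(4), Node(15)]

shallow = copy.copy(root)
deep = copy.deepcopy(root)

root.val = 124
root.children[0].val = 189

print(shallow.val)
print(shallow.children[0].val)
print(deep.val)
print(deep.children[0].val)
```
18
189
18
4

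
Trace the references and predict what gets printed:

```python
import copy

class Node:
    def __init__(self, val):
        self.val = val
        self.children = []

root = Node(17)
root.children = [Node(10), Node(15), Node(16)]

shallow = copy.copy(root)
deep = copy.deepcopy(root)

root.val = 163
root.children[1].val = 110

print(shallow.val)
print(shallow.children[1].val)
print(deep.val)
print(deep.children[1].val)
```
17
110
17
15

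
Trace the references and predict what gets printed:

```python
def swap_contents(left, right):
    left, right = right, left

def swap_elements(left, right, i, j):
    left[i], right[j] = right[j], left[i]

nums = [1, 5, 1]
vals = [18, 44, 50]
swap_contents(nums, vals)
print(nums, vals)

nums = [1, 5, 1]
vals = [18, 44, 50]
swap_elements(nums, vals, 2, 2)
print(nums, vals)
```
[1, 5, 1] [18, 44, 50]
[1, 5, 50] [18, 44, 1]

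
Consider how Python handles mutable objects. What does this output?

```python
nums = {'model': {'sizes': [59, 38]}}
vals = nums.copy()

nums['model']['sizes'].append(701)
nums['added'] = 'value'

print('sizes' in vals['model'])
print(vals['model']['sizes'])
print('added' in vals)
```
True
[59, 38, 701]
False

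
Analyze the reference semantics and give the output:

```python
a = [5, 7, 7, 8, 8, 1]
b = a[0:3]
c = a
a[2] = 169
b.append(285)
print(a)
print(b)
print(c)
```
[5, 7, 169, 8, 8, 1]
[5, 7, 7, 285]
[5, 7, 169, 8, 8, 1]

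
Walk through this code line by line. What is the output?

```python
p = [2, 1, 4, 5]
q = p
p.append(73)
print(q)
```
[2, 1, 4, 5, 73]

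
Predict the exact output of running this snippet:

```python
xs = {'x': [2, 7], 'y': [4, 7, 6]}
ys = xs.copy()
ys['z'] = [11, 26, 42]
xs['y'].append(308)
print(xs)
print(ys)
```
{'x': [2, 7], 'y': [4, 7, 6, 308]}
{'x': [2, 7], 'y': [4, 7, 6, 308], 'z': [11, 26, 42]}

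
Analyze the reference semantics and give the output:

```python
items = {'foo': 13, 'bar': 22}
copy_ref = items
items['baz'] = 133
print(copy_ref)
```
{'foo': 13, 'bar': 22, 'baz': 133}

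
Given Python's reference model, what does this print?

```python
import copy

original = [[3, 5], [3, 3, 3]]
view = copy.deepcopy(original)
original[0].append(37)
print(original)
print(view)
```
[[3, 5, 37], [3, 3, 3]]
[[3, 5], [3, 3, 3]]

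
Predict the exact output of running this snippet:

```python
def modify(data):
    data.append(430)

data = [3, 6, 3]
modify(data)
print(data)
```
[3, 6, 3, 430]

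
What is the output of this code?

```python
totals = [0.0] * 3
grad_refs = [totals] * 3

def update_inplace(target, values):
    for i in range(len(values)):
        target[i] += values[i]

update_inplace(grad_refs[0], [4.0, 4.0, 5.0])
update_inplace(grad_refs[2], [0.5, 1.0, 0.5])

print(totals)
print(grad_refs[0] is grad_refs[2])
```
[4.5, 5.0, 5.5]
True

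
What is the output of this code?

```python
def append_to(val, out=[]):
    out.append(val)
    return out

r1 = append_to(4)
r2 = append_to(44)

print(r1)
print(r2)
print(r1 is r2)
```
[4, 44]
[4, 44]
True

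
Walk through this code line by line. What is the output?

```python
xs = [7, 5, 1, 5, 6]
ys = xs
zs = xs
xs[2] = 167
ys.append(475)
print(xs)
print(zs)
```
[7, 5, 167, 5, 6, 475]
[7, 5, 167, 5, 6, 475]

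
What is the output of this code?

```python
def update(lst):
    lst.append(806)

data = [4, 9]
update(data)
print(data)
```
[4, 9, 806]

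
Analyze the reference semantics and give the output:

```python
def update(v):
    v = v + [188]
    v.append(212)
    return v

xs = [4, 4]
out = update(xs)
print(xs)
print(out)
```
[4, 4]
[4, 4, 188, 212]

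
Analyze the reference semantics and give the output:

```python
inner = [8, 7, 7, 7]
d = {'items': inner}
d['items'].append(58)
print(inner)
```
[8, 7, 7, 7, 58]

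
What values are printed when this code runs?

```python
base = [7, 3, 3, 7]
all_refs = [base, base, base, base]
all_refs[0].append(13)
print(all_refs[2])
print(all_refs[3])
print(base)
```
[7, 3, 3, 7, 13]
[7, 3, 3, 7, 13]
[7, 3, 3, 7, 13]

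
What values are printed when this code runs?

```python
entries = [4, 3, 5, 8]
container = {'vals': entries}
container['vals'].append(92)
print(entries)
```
[4, 3, 5, 8, 92]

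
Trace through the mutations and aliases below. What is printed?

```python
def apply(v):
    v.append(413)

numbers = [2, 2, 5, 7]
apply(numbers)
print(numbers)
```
[2, 2, 5, 7, 413]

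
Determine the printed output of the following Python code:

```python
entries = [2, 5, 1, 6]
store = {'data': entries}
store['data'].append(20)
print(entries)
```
[2, 5, 1, 6, 20]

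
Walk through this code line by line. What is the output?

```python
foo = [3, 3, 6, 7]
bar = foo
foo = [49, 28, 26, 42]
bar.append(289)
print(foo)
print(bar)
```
[49, 28, 26, 42]
[3, 3, 6, 7, 289]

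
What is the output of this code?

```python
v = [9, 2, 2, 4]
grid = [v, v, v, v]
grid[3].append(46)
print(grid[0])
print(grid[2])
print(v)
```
[9, 2, 2, 4, 46]
[9, 2, 2, 4, 46]
[9, 2, 2, 4, 46]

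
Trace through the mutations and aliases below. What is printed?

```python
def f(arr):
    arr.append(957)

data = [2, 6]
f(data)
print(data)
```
[2, 6, 957]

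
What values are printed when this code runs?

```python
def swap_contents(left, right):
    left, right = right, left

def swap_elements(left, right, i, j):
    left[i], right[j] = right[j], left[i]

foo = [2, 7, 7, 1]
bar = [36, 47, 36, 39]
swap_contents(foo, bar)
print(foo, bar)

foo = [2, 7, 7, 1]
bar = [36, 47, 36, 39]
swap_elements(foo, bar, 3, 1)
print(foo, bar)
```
[2, 7, 7, 1] [36, 47, 36, 39]
[2, 7, 7, 47] [36, 1, 36, 39]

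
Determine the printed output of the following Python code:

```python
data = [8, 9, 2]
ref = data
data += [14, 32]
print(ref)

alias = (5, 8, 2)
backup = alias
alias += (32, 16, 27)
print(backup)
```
[8, 9, 2, 14, 32]
(5, 8, 2)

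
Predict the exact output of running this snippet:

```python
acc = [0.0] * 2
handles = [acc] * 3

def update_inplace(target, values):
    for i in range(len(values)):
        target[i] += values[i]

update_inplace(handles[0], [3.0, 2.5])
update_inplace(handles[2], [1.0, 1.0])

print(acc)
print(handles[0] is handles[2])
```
[4.0, 3.5]
True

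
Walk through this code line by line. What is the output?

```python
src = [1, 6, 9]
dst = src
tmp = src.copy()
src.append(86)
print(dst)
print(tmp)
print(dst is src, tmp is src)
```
[1, 6, 9, 86]
[1, 6, 9]
True False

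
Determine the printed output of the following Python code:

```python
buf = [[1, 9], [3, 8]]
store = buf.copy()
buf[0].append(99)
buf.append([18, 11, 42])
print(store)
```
[[1, 9, 99], [3, 8]]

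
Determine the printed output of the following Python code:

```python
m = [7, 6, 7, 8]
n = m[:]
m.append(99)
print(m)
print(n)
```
[7, 6, 7, 8, 99]
[7, 6, 7, 8]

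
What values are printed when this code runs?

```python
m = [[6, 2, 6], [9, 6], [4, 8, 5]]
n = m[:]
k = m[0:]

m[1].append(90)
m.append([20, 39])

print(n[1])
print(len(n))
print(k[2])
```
[9, 6, 90]
3
[4, 8, 5]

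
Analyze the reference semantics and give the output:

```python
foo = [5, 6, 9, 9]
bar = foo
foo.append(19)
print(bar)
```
[5, 6, 9, 9, 19]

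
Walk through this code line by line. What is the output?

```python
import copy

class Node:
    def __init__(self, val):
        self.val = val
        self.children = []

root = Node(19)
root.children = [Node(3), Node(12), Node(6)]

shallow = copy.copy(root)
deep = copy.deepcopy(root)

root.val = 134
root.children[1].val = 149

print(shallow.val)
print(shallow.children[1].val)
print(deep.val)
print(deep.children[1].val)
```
19
149
19
12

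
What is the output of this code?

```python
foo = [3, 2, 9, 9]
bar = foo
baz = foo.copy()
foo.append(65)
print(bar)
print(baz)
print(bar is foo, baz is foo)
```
[3, 2, 9, 9, 65]
[3, 2, 9, 9]
True False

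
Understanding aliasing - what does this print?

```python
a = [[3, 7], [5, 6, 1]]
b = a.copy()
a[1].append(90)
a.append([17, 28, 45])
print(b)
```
[[3, 7], [5, 6, 1, 90]]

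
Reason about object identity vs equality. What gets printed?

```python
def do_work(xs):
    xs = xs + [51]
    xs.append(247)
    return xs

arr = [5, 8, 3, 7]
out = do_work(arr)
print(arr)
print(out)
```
[5, 8, 3, 7]
[5, 8, 3, 7, 51, 247]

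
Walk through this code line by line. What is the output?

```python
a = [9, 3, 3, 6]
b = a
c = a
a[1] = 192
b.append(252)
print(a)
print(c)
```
[9, 192, 3, 6, 252]
[9, 192, 3, 6, 252]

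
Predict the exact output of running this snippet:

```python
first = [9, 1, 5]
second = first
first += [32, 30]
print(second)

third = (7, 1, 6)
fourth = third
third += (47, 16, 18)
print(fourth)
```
[9, 1, 5, 32, 30]
(7, 1, 6)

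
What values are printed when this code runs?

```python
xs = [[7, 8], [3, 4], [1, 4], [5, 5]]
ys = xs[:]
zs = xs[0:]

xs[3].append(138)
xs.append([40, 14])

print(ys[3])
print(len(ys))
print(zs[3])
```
[5, 5, 138]
4
[5, 5, 138]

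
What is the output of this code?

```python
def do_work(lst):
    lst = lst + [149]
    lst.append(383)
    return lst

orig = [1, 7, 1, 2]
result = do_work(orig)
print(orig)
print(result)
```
[1, 7, 1, 2]
[1, 7, 1, 2, 149, 383]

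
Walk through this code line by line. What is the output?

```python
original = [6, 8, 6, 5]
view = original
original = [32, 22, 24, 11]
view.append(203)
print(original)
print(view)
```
[32, 22, 24, 11]
[6, 8, 6, 5, 203]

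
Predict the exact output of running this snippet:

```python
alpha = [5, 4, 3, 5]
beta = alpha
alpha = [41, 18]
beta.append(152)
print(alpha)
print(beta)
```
[41, 18]
[5, 4, 3, 5, 152]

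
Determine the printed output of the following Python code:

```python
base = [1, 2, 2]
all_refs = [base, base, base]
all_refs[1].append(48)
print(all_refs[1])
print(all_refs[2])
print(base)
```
[1, 2, 2, 48]
[1, 2, 2, 48]
[1, 2, 2, 48]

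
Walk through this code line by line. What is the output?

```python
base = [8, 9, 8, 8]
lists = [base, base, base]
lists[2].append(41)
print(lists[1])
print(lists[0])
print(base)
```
[8, 9, 8, 8, 41]
[8, 9, 8, 8, 41]
[8, 9, 8, 8, 41]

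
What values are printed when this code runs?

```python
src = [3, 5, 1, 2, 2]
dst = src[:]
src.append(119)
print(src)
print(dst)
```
[3, 5, 1, 2, 2, 119]
[3, 5, 1, 2, 2]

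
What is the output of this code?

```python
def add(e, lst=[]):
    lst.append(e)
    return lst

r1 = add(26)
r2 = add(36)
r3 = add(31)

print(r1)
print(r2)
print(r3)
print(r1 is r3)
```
[26, 36, 31]
[26, 36, 31]
[26, 36, 31]
True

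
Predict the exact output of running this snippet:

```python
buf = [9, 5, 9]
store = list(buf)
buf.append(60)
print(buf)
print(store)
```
[9, 5, 9, 60]
[9, 5, 9]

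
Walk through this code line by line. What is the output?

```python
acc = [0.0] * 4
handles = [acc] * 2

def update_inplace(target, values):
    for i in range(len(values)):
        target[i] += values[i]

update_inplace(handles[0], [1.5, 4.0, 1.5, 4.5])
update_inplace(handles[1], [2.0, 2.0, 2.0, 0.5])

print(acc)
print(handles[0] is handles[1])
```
[3.5, 6.0, 3.5, 5.0]
True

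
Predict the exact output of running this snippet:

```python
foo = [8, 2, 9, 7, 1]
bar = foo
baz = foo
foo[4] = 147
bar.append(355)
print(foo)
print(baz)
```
[8, 2, 9, 7, 147, 355]
[8, 2, 9, 7, 147, 355]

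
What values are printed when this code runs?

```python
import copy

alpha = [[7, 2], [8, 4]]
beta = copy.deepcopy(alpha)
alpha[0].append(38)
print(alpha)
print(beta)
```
[[7, 2, 38], [8, 4]]
[[7, 2], [8, 4]]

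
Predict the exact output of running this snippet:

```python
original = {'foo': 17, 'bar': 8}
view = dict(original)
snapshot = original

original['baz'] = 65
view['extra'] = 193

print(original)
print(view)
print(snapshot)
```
{'foo': 17, 'bar': 8, 'baz': 65}
{'foo': 17, 'bar': 8, 'extra': 193}
{'foo': 17, 'bar': 8, 'baz': 65}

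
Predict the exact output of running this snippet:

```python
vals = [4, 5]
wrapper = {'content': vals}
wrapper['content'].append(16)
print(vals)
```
[4, 5, 16]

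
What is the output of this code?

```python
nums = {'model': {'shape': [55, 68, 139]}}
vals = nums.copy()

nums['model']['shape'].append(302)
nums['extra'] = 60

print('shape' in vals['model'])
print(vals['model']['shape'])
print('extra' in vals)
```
True
[55, 68, 139, 302]
False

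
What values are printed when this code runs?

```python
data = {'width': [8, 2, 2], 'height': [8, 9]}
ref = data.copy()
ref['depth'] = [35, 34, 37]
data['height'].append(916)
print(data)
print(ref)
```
{'width': [8, 2, 2], 'height': [8, 9, 916]}
{'width': [8, 2, 2], 'height': [8, 9, 916], 'depth': [35, 34, 37]}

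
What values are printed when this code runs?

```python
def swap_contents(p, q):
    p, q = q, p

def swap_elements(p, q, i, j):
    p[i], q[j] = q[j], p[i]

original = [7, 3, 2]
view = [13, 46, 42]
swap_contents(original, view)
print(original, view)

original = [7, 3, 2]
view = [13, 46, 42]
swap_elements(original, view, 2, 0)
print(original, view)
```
[7, 3, 2] [13, 46, 42]
[7, 3, 13] [2, 46, 42]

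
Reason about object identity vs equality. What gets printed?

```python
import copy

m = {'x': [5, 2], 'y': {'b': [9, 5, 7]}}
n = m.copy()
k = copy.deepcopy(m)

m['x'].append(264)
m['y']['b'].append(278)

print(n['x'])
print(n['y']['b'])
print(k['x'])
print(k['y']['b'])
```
[5, 2, 264]
[9, 5, 7, 278]
[5, 2]
[9, 5, 7]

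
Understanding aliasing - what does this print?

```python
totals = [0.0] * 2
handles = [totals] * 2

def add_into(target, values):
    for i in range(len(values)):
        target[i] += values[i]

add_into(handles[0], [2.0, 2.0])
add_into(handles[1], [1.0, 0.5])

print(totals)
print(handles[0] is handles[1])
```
[3.0, 2.5]
True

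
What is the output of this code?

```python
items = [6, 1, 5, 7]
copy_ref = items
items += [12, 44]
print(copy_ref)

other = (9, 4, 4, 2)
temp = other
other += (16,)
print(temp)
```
[6, 1, 5, 7, 12, 44]
(9, 4, 4, 2)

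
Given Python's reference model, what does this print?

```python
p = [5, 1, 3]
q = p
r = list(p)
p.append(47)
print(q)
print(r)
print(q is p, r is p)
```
[5, 1, 3, 47]
[5, 1, 3]
True False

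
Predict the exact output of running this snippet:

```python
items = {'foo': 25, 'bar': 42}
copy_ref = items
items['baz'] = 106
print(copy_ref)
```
{'foo': 25, 'bar': 42, 'baz': 106}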